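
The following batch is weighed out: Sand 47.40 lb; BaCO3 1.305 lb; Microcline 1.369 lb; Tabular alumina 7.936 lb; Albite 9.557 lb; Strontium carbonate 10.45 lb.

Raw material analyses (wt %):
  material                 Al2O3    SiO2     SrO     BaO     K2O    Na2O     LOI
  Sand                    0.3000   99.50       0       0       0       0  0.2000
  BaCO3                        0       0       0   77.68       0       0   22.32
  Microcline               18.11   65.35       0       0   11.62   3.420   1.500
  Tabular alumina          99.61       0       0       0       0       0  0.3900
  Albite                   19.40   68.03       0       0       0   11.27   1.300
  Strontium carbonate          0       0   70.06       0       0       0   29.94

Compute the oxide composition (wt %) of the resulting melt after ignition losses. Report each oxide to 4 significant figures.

Glass mass = 74.33 lb (batch 78.02 − LOI 3.691).
Composition: Al2O3 13.65%, SiO2 73.40%, SrO 9.850%, BaO 1.364%, K2O 0.2140%, Na2O 1.512%

In-progress results are printed with 4-significant-figure rounding at each printed step — all arithmetic runs at full precision from start to finish; each reported result carries a single rounding — all derived quantities (the totals, six oxide percentages, yield, glass mass, ignition loss) are computed in exact precision from the weighed amounts per 74.33 lb of glass, as they appear in the question or the answer.
What the batch supplies per oxide:
  Al2O3: 47.40·0.003000 + 1.369·0.1811 + 7.936·0.9961 + 9.557·0.1940 = 10.15 lb
  SiO2: 47.40·0.9950 + 1.369·0.6535 + 9.557·0.6803 = 54.56 lb
  SrO: 10.45·0.7006 = 7.321 lb
  BaO: 1.305·0.7768 = 1.014 lb
  K2O: 1.369·0.1162 = 0.1591 lb
  Na2O: 1.369·0.03420 + 9.557·0.1127 = 1.124 lb
LOI: 47.40·0.002000 + 1.305·0.2232 + 1.369·0.01500 + 7.936·0.003900 + 9.557·0.01300 + 10.45·0.2994 = 3.691 lb
batch − LOI leaves glass = 78.02 − 3.691 = 74.33 lb (= Σ oxide masses)
percent by weight: oxide/glass ×100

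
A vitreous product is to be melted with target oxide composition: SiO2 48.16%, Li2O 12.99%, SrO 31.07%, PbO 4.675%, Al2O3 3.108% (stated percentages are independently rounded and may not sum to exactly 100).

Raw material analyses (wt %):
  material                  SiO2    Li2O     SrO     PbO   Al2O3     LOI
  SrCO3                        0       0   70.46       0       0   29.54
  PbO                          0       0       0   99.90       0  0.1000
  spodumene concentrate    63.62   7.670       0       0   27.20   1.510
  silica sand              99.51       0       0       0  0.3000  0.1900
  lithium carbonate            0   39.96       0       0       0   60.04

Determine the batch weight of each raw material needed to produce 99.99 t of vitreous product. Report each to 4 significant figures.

The working math runs at exact precision in every operation. Working values are printed, with 4-significant-digit rounding, in the printout — every reported value takes exactly one rounding; derived quantities (net glass mass, LOI, the totals, the five compositions, the yield) are carried from the batch weights for 99.99 t of glass at full precision, exactly as printed in the problem or the answer.
The oxide mass targets at 99.99 t vitreous product:
  SiO2: 48.16% × 99.99 = 48.16 t
  Li2O: 12.99% × 99.99 = 12.99 t
  SrO: 31.07% × 99.99 = 31.07 t
  PbO: 4.675% × 99.99 = 4.675 t
  Al2O3: 3.108% × 99.99 = 3.108 t
A balance pass over the oxides, on the weights just shown, at the basis given (sums match the target masses net of answer rounding effects):
  SiO2: 10.97·0.6362 + 41.38·0.9951 = 48.16 t (target 48.16 t)
  Li2O: 10.97·0.07670 + 30.40·0.3996 = 12.99 t (target 12.99 t)
  SrO: 44.09·0.7046 = 31.07 t (target 31.07 t)
  PbO: 4.679·0.9990 = 4.674 t (target 4.675 t)
  Al2O3: 10.97·0.2720 + 41.38·0.003000 = 3.108 t (target 3.108 t)
The glass-mass cross-check: whole batch net of LOI = 99.99 t (summing oxide targets gives 99.99 t; versus the stated basis of 99.99 t — deltas are rounding alone).
Summing the batch: Σ batch = 131.5 t; loss to ignition Σ batch·LOI = 31.53 t; yield, glass over the total, = 76.03%.

Batch per 99.99 t vitreous product:
  SrCO3: 44.09 t
  PbO: 4.679 t
  spodumene concentrate: 10.97 t
  silica sand: 41.38 t
  lithium carbonate: 30.40 t
Total batch = 131.5 t; LOI loss = 31.53 t; yield = 76.03%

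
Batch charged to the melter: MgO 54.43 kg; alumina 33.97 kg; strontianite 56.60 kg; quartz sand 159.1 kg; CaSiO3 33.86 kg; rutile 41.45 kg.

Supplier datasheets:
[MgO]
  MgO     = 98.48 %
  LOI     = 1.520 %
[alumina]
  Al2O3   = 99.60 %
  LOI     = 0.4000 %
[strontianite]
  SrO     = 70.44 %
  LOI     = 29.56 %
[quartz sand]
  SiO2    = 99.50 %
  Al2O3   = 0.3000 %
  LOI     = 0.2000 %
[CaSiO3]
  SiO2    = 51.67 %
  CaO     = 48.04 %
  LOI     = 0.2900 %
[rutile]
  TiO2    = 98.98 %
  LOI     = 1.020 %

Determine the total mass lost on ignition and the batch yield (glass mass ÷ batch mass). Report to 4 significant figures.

Rounding to four significant digits applies to each in-between result as displayed — each numeric step keeps exact precision through the solve; every reported value undergoes a single rounding — the derived quantities are computed using the weight values at 360.9 kg of glass at full precision (ignition loss, six oxide percentages, yield, glass mass, the totals) precisely as stated by question or answer.
Loss on ignition, line by line:
  MgO: 54.43 × 0.01520 = 0.8273 kg
  alumina: 33.97 × 0.004000 = 0.1359 kg
  strontianite: 56.60 × 0.2956 = 16.73 kg
  quartz sand: 159.1 × 0.002000 = 0.3182 kg
  CaSiO3: 33.86 × 0.002900 = 0.09819 kg
  rutile: 41.45 × 0.01020 = 0.4228 kg
Total LOI = 18.53 kg
Glass = batch − LOI = 379.4 − 18.53 = 360.9 kg

LOI loss = 18.53 kg; glass = 360.9 kg; yield = 95.12%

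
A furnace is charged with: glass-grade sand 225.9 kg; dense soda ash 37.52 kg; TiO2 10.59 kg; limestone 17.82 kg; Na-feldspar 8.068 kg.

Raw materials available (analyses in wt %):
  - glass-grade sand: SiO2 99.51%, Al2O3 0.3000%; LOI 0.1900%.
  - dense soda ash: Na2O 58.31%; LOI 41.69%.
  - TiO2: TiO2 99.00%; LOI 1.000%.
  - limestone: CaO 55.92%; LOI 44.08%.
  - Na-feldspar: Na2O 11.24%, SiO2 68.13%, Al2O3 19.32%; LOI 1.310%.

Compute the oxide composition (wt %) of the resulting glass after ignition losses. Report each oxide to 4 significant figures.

In-progress results are displayed rounded to four significant digits across the worked steps. All internal work holds full float precision from start to finish. Each reported number is rounded just once; the derived quantities are carried from the batch weights per 275.8 kg of glass in exact precision (glass mass, LOI, yield, totals, five oxide percentages) as set out in either problem or answer.
Delivered oxide masses:
  TiO2: 10.59·0.9900 = 10.48 kg
  Na2O: 37.52·0.5831 + 8.068·0.1124 = 22.78 kg
  SiO2: 225.9·0.9951 + 8.068·0.6813 = 230.3 kg
  Al2O3: 225.9·0.003000 + 8.068·0.1932 = 2.236 kg
  CaO: 17.82·0.5592 = 9.965 kg
LOI: 225.9·0.001900 + 37.52·0.4169 + 10.59·0.01000 + 17.82·0.4408 + 8.068·0.01310 = 24.14 kg
batch − LOI leaves glass = 299.9 − 24.14 = 275.8 kg (consistent with Σ oxide mass)
wt %: oxide over glass, times 100

Glass mass = 275.8 kg (batch 299.9 − LOI 24.14).
Composition: TiO2 3.802%, Na2O 8.263%, SiO2 83.51%, Al2O3 0.8110%, CaO 3.614%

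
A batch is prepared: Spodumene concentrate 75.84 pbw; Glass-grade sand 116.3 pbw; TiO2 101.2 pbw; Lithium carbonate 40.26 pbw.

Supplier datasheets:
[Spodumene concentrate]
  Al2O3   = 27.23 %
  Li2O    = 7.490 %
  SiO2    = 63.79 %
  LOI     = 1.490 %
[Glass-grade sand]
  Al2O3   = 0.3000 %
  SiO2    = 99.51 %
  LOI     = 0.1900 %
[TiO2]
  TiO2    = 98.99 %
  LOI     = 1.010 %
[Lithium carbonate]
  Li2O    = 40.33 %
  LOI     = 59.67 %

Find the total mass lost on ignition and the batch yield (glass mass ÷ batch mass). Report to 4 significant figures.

All internal work maintains exact precision in all steps. Intermediates are displayed rounded to four significant figures on the page. Every reported value is rounded a single time. Derived quantities (net glass mass, yield, four oxide percentages, totals, ignition loss) are rebuilt from the batch weights for 307.2 pbw of glass in full precision, as written in the question or the answer.
Each material's LOI contribution:
  Spodumene concentrate: 75.84 × 0.01490 = 1.130 pbw
  Glass-grade sand: 116.3 × 0.001900 = 0.2210 pbw
  TiO2: 101.2 × 0.01010 = 1.022 pbw
  Lithium carbonate: 40.26 × 0.5967 = 24.02 pbw
Total LOI = 26.40 pbw
Glass = batch − LOI = 333.6 − 26.40 = 307.2 pbw

LOI loss = 26.40 pbw; glass = 307.2 pbw; yield = 92.09%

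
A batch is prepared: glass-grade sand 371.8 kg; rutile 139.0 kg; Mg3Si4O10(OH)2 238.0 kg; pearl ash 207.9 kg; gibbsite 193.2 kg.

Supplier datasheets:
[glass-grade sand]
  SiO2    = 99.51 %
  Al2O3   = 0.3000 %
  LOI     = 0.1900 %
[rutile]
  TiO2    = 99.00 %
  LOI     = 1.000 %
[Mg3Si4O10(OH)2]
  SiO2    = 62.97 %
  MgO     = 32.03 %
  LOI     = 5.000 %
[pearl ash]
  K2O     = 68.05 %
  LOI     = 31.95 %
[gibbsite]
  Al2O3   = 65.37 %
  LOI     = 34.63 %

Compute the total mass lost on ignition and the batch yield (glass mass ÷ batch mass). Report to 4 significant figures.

LOI loss = 147.3 kg; glass = 1003 kg; yield = 87.19%

Every computation holds exact precision from start to finish — the intermediate values are rounded to four significant figures as shown — every reported figure is rounded once only. Derived quantities are re-derived in exact precision (LOI, net glass mass, yield, totals, the five compositions) from the weighed amounts on 1003 kg of glass as given in either problem or answer.
Each material's LOI contribution:
  glass-grade sand: 371.8 × 0.001900 = 0.7064 kg
  rutile: 139.0 × 0.01000 = 1.390 kg
  Mg3Si4O10(OH)2: 238.0 × 0.05000 = 11.90 kg
  pearl ash: 207.9 × 0.3195 = 66.42 kg
  gibbsite: 193.2 × 0.3463 = 66.91 kg
Total LOI = 147.3 kg
Glass = batch − LOI = 1150 − 147.3 = 1003 kg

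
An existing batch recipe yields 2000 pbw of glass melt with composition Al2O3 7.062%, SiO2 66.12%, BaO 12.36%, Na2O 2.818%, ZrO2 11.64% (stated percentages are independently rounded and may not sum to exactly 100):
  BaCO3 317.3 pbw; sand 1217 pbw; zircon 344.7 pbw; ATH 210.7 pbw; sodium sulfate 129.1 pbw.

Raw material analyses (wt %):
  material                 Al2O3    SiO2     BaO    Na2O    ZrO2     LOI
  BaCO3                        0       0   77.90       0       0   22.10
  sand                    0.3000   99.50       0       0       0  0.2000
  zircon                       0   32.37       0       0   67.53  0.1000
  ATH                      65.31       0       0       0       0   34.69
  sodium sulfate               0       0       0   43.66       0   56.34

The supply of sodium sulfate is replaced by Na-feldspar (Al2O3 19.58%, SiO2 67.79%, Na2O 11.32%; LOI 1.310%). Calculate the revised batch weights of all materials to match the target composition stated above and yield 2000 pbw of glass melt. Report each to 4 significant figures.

Full float precision is kept throughout — mid-chain values appear rounded off to 4 significant figures in the printout; a single rounding produces each reported figure — the derived quantities (glass mass, five oxide percentages, yield, ignition loss, the totals) are computed in full precision using the weight values on 2000 pbw of glass as quoted within either problem or answer.
Per-oxide target masses for 2000 pbw glass melt:
  Al2O3: 7.062% × 2000 = 141.2 pbw
  SiO2: 66.12% × 2000 = 1322 pbw
  BaO: 12.36% × 2000 = 247.2 pbw
  Na2O: 2.818% × 2000 = 56.36 pbw
  ZrO2: 11.64% × 2000 = 232.8 pbw
Verifying the oxide balance applying the batch weights above, at the basis given (oxide sums agree with the targets up to rounding of the answer):
  Al2O3: 877.7·0.003000 + 62.96·0.6531 + 497.9·0.1958 = 141.2 pbw (target 141.2 pbw)
  SiO2: 877.7·0.9950 + 344.7·0.3237 + 497.9·0.6779 = 1322 pbw (target 1322 pbw)
  BaO: 317.3·0.7790 = 247.2 pbw (target 247.2 pbw)
  Na2O: 497.9·0.1132 = 56.36 pbw (target 56.36 pbw)
  ZrO2: 344.7·0.6753 = 232.8 pbw (target 232.8 pbw)
Glass mass check: net batch after ignition = 2000 pbw (targets for the oxides total 2000 pbw; basis as stated: 2000 pbw — rounding explains the deltas).
Batch total: Σ batch = 2101 pbw; LOI removed, Σ of batch·LOI: 100.6 pbw; glass ÷ batch gives a yield of 95.21%.

Revised batch per 2000 pbw glass melt:
  BaCO3: 317.3 pbw
  sand: 877.7 pbw
  zircon: 344.7 pbw
  ATH: 62.96 pbw
  Na-feldspar: 497.9 pbw
Total batch = 2101 pbw; LOI loss = 100.6 pbw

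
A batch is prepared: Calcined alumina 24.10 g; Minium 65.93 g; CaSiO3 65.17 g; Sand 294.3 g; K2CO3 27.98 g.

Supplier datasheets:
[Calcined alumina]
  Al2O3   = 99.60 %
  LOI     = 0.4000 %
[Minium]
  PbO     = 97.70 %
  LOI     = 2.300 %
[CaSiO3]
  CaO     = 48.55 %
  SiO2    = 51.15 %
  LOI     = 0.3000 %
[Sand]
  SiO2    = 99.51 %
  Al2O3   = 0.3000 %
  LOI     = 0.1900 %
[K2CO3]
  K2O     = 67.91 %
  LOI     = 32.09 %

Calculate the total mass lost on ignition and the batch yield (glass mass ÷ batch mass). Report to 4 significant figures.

Intermediates are displayed rounded to four significant figures across the worked steps. All arithmetic holds full precision at every stage. Exactly one rounding goes into every reported value; derived quantities are computed starting from the weights per 466.1 g of glass in full float precision (totals, LOI, glass mass, yield, five oxide percentages) precisely as stated by either problem or answer.
Per-material ignition loss:
  Calcined alumina: 24.10 × 0.004000 = 0.09640 g
  Minium: 65.93 × 0.02300 = 1.516 g
  CaSiO3: 65.17 × 0.003000 = 0.1955 g
  Sand: 294.3 × 0.001900 = 0.5592 g
  K2CO3: 27.98 × 0.3209 = 8.979 g
Total LOI = 11.35 g
Glass = batch − LOI = 477.5 − 11.35 = 466.1 g

LOI loss = 11.35 g; glass = 466.1 g; yield = 97.62%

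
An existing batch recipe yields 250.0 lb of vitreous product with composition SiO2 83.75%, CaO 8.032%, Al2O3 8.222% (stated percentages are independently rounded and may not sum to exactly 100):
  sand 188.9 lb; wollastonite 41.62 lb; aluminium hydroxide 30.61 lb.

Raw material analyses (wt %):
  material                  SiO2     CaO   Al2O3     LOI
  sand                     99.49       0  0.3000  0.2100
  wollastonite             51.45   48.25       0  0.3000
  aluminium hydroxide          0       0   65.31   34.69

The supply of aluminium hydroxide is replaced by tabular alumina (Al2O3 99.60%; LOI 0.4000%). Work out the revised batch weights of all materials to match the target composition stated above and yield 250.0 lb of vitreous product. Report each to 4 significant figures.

Rounding to 4 significant digits applies to every mid-chain value as printed — each numeric step holds exact precision through every step — a single rounding yields each reported result — derived quantities, including glass mass, ignition loss, totals, three oxide percentages, the yield, are re-derived from the weighed amounts for 250.0 lb of glass at exact precision as given in question or answer.
Per-oxide target masses for 250.0 lb vitreous product:
  SiO2: 83.75% × 250.0 = 209.4 lb
  CaO: 8.032% × 250.0 = 20.08 lb
  Al2O3: 8.222% × 250.0 = 20.56 lb
A balance pass over the oxides, using the reported weights, versus the basis set out (sums match the target masses once rounding is allowed for):
  SiO2: 188.9·0.9949 + 41.62·0.5145 = 209.4 lb (target 209.4 lb)
  CaO: 41.62·0.4825 = 20.08 lb (target 20.08 lb)
  Al2O3: 188.9·0.003000 + 20.07·0.9960 = 20.56 lb (target 20.56 lb)
Glass mass check: whole batch net of LOI = 250.0 lb (the Σ of target masses is 250.0 lb; the stated basis being 250.0 lb — a pure rounding effect).
Adding the batch up: Σ batch = 250.6 lb; LOI loss = Σ batch·LOI = 0.6018 lb; yield = glass ÷ total batch = 99.76%.

Revised batch per 250.0 lb vitreous product:
  sand: 188.9 lb
  wollastonite: 41.62 lb
  tabular alumina: 20.07 lb
Total batch = 250.6 lb; LOI loss = 0.6018 lb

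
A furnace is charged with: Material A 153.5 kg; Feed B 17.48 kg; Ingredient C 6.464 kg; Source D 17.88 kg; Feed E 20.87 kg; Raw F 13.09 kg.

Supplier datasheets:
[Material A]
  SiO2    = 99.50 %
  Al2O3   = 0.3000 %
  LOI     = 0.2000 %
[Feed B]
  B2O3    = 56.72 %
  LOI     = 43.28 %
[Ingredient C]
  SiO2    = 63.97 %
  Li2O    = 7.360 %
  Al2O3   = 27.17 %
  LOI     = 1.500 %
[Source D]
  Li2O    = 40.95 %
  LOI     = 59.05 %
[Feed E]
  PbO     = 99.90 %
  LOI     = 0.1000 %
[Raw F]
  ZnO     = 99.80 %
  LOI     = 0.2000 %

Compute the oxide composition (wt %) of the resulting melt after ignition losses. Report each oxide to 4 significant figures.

Working values appear rounded to 4 significant figures at each printed step. Every computation keeps exact precision through every step; each reported result takes exactly one rounding — all derived quantities are rebuilt in full precision (yield, LOI, glass mass, six oxide percentages, the totals) starting from the weights at 210.7 kg of glass, exactly as printed in question or answer.
Delivered oxide masses:
  SiO2: 153.5·0.9950 + 6.464·0.6397 = 156.9 kg
  Li2O: 6.464·0.07360 + 17.88·0.4095 = 7.798 kg
  Al2O3: 153.5·0.003000 + 6.464·0.2717 = 2.217 kg
  ZnO: 13.09·0.9980 = 13.06 kg
  B2O3: 17.48·0.5672 = 9.915 kg
  PbO: 20.87·0.9990 = 20.85 kg
LOI: 153.5·0.002000 + 17.48·0.4328 + 6.464·0.01500 + 17.88·0.5905 + 20.87·0.001000 + 13.09·0.002000 = 18.57 kg
batch − LOI leaves glass = 229.3 − 18.57 = 210.7 kg (equal to the oxide-mass sum)
wt % = 100 × oxide mass / glass mass

Glass mass = 210.7 kg (batch 229.3 − LOI 18.57).
Composition: SiO2 74.45%, Li2O 3.701%, Al2O3 1.052%, ZnO 6.200%, B2O3 4.705%, PbO 9.895%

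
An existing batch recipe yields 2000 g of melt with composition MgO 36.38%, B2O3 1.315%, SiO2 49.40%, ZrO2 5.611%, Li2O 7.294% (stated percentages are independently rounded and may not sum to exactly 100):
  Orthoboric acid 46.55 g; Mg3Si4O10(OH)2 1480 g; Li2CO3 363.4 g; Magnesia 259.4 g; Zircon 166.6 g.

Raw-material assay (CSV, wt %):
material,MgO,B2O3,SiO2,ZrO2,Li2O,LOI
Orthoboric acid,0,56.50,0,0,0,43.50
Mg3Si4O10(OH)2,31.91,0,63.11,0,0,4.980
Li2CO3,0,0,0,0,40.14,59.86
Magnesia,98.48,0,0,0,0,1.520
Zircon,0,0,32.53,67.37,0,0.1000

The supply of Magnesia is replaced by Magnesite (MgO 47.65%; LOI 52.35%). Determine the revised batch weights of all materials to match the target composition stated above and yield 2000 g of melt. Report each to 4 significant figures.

Revised batch per 2000 g melt:
  Orthoboric acid: 46.55 g
  Mg3Si4O10(OH)2: 1480 g
  Li2CO3: 363.4 g
  Magnesite: 536.1 g
  Zircon: 166.6 g
Total batch = 2593 g; LOI loss = 592.3 g

The working math maintains full precision throughout. Intermediates are shown (rounded to four significant digits) in the working — every reported result receives exactly one rounding — derived quantities, which include yield, the totals, five oxide percentages, net glass mass, LOI, are rebuilt at exact precision, as they appear in the problem or the answer, from the weighed amounts on 2000 g of glass.
Oxide mass targets, per 2000 g melt:
  MgO: 36.38% × 2000 = 727.6 g
  B2O3: 1.315% × 2000 = 26.30 g
  SiO2: 49.40% × 2000 = 988.0 g
  ZrO2: 5.611% × 2000 = 112.2 g
  Li2O: 7.294% × 2000 = 145.9 g
Oxide-by-oxide audit on the weights just shown, on the stated basis (oxide sums agree with the targets exact up to rounding of places):
  MgO: 1480·0.3191 + 536.1·0.4765 = 727.7 g (target 727.6 g)
  B2O3: 46.55·0.5650 = 26.30 g (target 26.30 g)
  SiO2: 1480·0.6311 + 166.6·0.3253 = 988.2 g (target 988.0 g)
  ZrO2: 166.6·0.6737 = 112.2 g (target 112.2 g)
  Li2O: 363.4·0.4014 = 145.9 g (target 145.9 g)
Glass-mass bookkeeping: total charge less LOI = 2000 g (per-oxide target masses sum to 2000 g; the stated basis being 2000 g — deltas are rounding alone).
Summing the batch: Σ batch = 2593 g; LOI loss = Σ batch·LOI = 592.3 g; as yield: glass ÷ batch → 77.15%.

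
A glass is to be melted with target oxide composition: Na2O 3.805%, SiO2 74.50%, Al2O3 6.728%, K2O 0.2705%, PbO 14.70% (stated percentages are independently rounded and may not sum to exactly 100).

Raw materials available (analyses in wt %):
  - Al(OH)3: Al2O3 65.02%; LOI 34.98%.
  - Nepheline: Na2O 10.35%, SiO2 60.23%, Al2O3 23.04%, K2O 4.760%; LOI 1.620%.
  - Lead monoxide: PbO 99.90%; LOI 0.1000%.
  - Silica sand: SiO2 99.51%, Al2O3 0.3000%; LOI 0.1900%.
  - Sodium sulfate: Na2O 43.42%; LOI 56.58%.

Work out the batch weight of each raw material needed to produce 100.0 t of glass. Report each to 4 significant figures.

Batch per 100.0 t glass:
  Al(OH)3: 8.004 t
  Nepheline: 5.683 t
  Lead monoxide: 14.71 t
  Silica sand: 71.43 t
  Sodium sulfate: 7.409 t
Total batch = 107.2 t; LOI loss = 7.234 t; yield = 93.25%

All internal work maintains full float precision at each step; working values appear, with 4-significant-figure rounding, across the worked steps; every reported number is rounded once only. All derived quantities, which include the five compositions, glass mass, the yield, ignition loss, the totals, are re-derived in exact precision, as given in question or answer, using the weight values for 100.0 t of glass.
Oxide-by-oxide targets in 100.0 t glass:
  Na2O: 3.805% × 100.0 = 3.805 t
  SiO2: 74.50% × 100.0 = 74.50 t
  Al2O3: 6.728% × 100.0 = 6.728 t
  K2O: 0.2705% × 100.0 = 0.2705 t
  PbO: 14.70% × 100.0 = 14.70 t
Per-oxide balance check working from each reported weight, on the stated basis (sums match the target masses given rounding of the digits):
  Na2O: 5.683·0.1035 + 7.409·0.4342 = 3.805 t (target 3.805 t)
  SiO2: 5.683·0.6023 + 71.43·0.9951 = 74.50 t (target 74.50 t)
  Al2O3: 8.004·0.6502 + 5.683·0.2304 + 71.43·0.003000 = 6.728 t (target 6.728 t)
  K2O: 5.683·0.04760 = 0.2705 t (target 0.2705 t)
  PbO: 14.71·0.9990 = 14.70 t (target 14.70 t)
Glass-mass sanity pass: total charge less LOI = 100.0 t (the targets, summed, come to 100.0 t; stated basis 100.0 t — a pure rounding effect).
Batch grand total — Σ batch = 107.2 t; Σ batch·LOI gives LOI loss = 7.234 t; glass ÷ batch gives a yield of 93.25%.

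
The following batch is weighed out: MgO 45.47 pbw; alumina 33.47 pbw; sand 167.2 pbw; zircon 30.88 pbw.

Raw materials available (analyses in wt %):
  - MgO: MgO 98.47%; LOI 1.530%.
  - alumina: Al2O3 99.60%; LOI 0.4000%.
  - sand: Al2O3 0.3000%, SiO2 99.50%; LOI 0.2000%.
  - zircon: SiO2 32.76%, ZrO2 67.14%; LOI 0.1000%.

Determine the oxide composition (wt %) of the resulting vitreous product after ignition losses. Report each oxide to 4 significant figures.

Glass mass = 275.8 pbw (batch 277.0 − LOI 1.195).
Composition: MgO 16.23%, Al2O3 12.27%, SiO2 63.98%, ZrO2 7.517%

Every computation keeps exact precision in all steps. The intermediate values are displayed with 4-significant-figure rounding when written out — each reported result is rounded once only — derived quantities, including glass mass, four oxide percentages, ignition loss, yield, totals, are rebuilt using the weight values at 275.8 pbw of glass in full float precision, as set out in question or answer.
Mass of each oxide from the mix:
  MgO: 45.47·0.9847 = 44.77 pbw
  Al2O3: 33.47·0.9960 + 167.2·0.003000 = 33.84 pbw
  SiO2: 167.2·0.9950 + 30.88·0.3276 = 176.5 pbw
  ZrO2: 30.88·0.6714 = 20.73 pbw
LOI: 45.47·0.01530 + 33.47·0.004000 + 167.2·0.002000 + 30.88·0.001000 = 1.195 pbw
Glass mass = batch − LOI = 277.0 − 1.195 = 275.8 pbw (the oxide masses sum to this)
each wt % is 100 × oxide ÷ glass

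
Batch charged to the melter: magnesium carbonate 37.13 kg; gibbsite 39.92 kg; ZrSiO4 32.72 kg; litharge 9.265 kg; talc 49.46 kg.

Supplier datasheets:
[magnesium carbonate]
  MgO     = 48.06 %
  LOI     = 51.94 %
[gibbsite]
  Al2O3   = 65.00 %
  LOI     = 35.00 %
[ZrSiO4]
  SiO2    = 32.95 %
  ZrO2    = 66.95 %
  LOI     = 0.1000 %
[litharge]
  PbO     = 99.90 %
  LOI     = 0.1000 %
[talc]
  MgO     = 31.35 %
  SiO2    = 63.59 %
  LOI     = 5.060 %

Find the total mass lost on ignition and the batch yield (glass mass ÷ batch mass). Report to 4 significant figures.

LOI loss = 35.80 kg; glass = 132.7 kg; yield = 78.75%

Every computation holds exact precision throughout; rounding to 4 significant digits extends to each working value as shown. A single rounding completes every reported figure — all derived quantities, which include the five compositions, the yield, net glass mass, totals, LOI, are re-derived at full float precision, as written in question or answer, from the batch weights per 132.7 kg of glass.
Ignition loss by material:
  magnesium carbonate: 37.13 × 0.5194 = 19.29 kg
  gibbsite: 39.92 × 0.3500 = 13.97 kg
  ZrSiO4: 32.72 × 0.001000 = 0.03272 kg
  litharge: 9.265 × 0.001000 = 0.009265 kg
  talc: 49.46 × 0.05060 = 2.503 kg
Total LOI = 35.80 kg
Glass = batch − LOI = 168.5 − 35.80 = 132.7 kg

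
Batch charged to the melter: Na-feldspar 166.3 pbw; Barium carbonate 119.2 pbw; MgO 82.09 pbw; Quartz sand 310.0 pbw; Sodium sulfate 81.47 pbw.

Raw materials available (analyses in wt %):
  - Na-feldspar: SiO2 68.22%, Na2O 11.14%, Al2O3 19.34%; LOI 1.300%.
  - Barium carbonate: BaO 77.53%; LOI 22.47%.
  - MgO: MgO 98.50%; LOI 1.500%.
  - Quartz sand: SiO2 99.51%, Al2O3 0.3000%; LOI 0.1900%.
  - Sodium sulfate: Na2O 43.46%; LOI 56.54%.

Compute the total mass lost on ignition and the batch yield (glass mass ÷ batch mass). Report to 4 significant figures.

Each numeric step maintains full float precision through the solve — values along the way appear (rounded to 4 significant digits) when written out — every reported number sees exactly one rounding. The derived quantities, including five oxide percentages, net glass mass, the yield, ignition loss, totals, are carried using the weight values per 682.2 pbw of glass in full precision as written in question or answer.
Material-by-material LOI:
  Na-feldspar: 166.3 × 0.01300 = 2.162 pbw
  Barium carbonate: 119.2 × 0.2247 = 26.78 pbw
  MgO: 82.09 × 0.01500 = 1.231 pbw
  Quartz sand: 310.0 × 0.001900 = 0.5890 pbw
  Sodium sulfate: 81.47 × 0.5654 = 46.06 pbw
Total LOI = 76.83 pbw
Glass = batch − LOI = 759.1 − 76.83 = 682.2 pbw

LOI loss = 76.83 pbw; glass = 682.2 pbw; yield = 89.88%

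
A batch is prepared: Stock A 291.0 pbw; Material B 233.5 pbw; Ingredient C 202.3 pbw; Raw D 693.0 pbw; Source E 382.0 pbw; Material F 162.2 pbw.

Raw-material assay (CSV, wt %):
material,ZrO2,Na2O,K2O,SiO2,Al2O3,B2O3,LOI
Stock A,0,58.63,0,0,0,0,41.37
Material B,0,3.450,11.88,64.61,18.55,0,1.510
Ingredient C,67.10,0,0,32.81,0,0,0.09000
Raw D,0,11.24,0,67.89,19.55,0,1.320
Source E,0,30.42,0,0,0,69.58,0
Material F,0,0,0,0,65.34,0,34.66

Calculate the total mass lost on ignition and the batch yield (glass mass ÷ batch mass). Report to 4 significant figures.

LOI loss = 189.5 pbw; glass = 1775 pbw; yield = 90.35%

The working math maintains full precision in every operation — intermediates are shown rounded to 4 significant digits between the steps; every reported figure is rounded once only — derived quantities are re-derived at exact precision (net glass mass, yield, LOI, the six compositions, the totals) from the weighed amounts at 1775 pbw of glass as quoted within the problem or answer text.
Ignition loss by material:
  Stock A: 291.0 × 0.4137 = 120.4 pbw
  Material B: 233.5 × 0.01510 = 3.526 pbw
  Ingredient C: 202.3 × 9.000e-04 = 0.1821 pbw
  Raw D: 693.0 × 0.01320 = 9.148 pbw
  Source E: 382.0 × 0 = 0 pbw
  Material F: 162.2 × 0.3466 = 56.22 pbw
Total LOI = 189.5 pbw
Glass = batch − LOI = 1964 − 189.5 = 1775 pbw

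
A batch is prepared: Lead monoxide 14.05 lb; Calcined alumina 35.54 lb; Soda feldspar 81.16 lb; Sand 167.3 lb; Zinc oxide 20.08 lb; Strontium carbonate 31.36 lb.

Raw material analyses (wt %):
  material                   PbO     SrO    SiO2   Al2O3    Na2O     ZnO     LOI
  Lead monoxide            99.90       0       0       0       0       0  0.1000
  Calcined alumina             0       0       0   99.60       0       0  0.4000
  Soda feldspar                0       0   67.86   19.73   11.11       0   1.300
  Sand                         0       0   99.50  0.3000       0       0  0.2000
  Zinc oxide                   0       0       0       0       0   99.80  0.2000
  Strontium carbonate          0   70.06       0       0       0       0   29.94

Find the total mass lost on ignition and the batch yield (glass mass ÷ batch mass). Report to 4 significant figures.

Values along the way are shown (rounded to four significant figures) at each printed step. All arithmetic keeps exact precision at all times; each reported result receives exactly one rounding. All derived quantities (yield, six oxide percentages, ignition loss, net glass mass, the totals) are computed from the batch weights at 338.5 lb of glass at full precision precisely as stated by problem or answer.
Per-material ignition loss:
  Lead monoxide: 14.05 × 0.001000 = 0.01405 lb
  Calcined alumina: 35.54 × 0.004000 = 0.1422 lb
  Soda feldspar: 81.16 × 0.01300 = 1.055 lb
  Sand: 167.3 × 0.002000 = 0.3346 lb
  Zinc oxide: 20.08 × 0.002000 = 0.04016 lb
  Strontium carbonate: 31.36 × 0.2994 = 9.389 lb
Total LOI = 10.98 lb
Glass = batch − LOI = 349.5 − 10.98 = 338.5 lb

LOI loss = 10.98 lb; glass = 338.5 lb; yield = 96.86%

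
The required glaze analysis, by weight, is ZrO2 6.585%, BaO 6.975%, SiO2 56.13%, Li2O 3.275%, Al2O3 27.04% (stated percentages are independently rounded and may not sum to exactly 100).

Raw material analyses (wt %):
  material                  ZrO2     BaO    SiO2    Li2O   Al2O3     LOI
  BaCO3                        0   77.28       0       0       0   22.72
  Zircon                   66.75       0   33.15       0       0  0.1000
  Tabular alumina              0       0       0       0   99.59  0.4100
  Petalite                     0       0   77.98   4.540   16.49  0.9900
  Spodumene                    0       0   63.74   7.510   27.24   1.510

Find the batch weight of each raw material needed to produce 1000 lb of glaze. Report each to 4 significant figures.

Values along the way appear, with 4-significant-digit rounding, as written — every computation runs at full precision through the solve — exactly one rounding goes into every reported figure — all derived quantities, which include the yield, five oxide percentages, glass mass, LOI, the totals, are re-derived at exact precision, as set out in problem or answer, starting from the weights per 1000 lb of glass.
The oxide mass targets at 1000 lb glaze:
  ZrO2: 6.585% × 1000 = 65.85 lb
  BaO: 6.975% × 1000 = 69.75 lb
  SiO2: 56.13% × 1000 = 561.3 lb
  Li2O: 3.275% × 1000 = 32.75 lb
  Al2O3: 27.04% × 1000 = 270.4 lb
Sums-versus-targets review from the weights as reported, against the basis in use (sum by sum, the targets are met modulo rounding of the values):
  ZrO2: 98.65·0.6675 = 65.85 lb (target 65.85 lb)
  BaO: 90.26·0.7728 = 69.75 lb (target 69.75 lb)
  SiO2: 98.65·0.3315 + 635.4·0.7798 + 51.99·0.6374 = 561.3 lb (target 561.3 lb)
  Li2O: 635.4·0.04540 + 51.99·0.07510 = 32.75 lb (target 32.75 lb)
  Al2O3: 152.1·0.9959 + 635.4·0.1649 + 51.99·0.2724 = 270.4 lb (target 270.4 lb)
Glass mass check: net batch after ignition = 1000 lb (oxide target masses add up to 1000 lb; basis as stated: 1000 lb — differing by rounding only).
Whole-batch sum: Σ batch = 1028 lb; the LOI term Σ batch·LOI equals 28.30 lb; glass ÷ batch gives a yield of 97.25%.

Batch per 1000 lb glaze:
  BaCO3: 90.26 lb
  Zircon: 98.65 lb
  Tabular alumina: 152.1 lb
  Petalite: 635.4 lb
  Spodumene: 51.99 lb
Total batch = 1028 lb; LOI loss = 28.30 lb; yield = 97.25%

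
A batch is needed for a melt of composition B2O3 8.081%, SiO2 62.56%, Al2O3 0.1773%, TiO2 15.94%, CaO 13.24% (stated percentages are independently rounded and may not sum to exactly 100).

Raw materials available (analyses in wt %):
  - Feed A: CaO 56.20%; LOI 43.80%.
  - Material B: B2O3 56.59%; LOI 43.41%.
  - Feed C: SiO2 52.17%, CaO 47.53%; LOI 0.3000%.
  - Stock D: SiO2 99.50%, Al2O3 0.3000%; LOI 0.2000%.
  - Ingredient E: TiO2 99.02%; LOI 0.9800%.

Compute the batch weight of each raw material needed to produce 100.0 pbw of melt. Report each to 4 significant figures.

Full precision is held through the solve. Values along the way are displayed rounded to four significant digits in the working — each reported figure is rounded once only — derived quantities are computed using the weight values for 100.0 pbw of glass at full float precision (the yield, the totals, five oxide percentages, net glass mass, ignition loss) as quoted within the problem or the answer.
Oxide-by-oxide targets in 100.0 pbw melt:
  B2O3: 8.081% × 100.0 = 8.081 pbw
  SiO2: 62.56% × 100.0 = 62.56 pbw
  Al2O3: 0.1773% × 100.0 = 0.1773 pbw
  TiO2: 15.94% × 100.0 = 15.94 pbw
  CaO: 13.24% × 100.0 = 13.24 pbw
Oxide-by-oxide audit working from each reported weight, for the quoted basis mass (target by target, the sums agree inside rounding margins):
  B2O3: 14.28·0.5659 = 8.081 pbw (target 8.081 pbw)
  SiO2: 7.199·0.5217 + 59.10·0.9950 = 62.56 pbw (target 62.56 pbw)
  Al2O3: 59.10·0.003000 = 0.1773 pbw (target 0.1773 pbw)
  TiO2: 16.10·0.9902 = 15.94 pbw (target 15.94 pbw)
  CaO: 17.47·0.5620 + 7.199·0.4753 = 13.24 pbw (target 13.24 pbw)
Glass-mass bookkeeping: total charge less LOI = 100.0 pbw (the Σ of target masses is 100.0 pbw; against the stated basis, 100.0 pbw — gaps are rounding artifacts).
Batch total: Σ batch = 114.1 pbw; LOI removed, Σ of batch·LOI: 14.15 pbw; yield, glass over the total, = 87.61%.

Batch per 100.0 pbw melt:
  Feed A: 17.47 pbw
  Material B: 14.28 pbw
  Feed C: 7.199 pbw
  Stock D: 59.10 pbw
  Ingredient E: 16.10 pbw
Total batch = 114.1 pbw; LOI loss = 14.15 pbw; yield = 87.61%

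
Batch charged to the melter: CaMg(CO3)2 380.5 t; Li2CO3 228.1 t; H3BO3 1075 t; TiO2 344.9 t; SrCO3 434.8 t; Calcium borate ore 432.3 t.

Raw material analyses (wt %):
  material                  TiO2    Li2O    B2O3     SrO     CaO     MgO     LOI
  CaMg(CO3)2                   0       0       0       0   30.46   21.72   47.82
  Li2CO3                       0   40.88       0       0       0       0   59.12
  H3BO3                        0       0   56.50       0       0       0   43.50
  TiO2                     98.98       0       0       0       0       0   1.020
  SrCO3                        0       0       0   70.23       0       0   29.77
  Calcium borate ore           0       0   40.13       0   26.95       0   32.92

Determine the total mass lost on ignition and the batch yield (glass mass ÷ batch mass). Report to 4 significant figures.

Mid-chain values are printed, with 4-significant-digit rounding, in the printout; each numeric step holds full precision at each step; each reported result takes a single rounding. The derived quantities (yield, six oxide percentages, ignition loss, the totals, glass mass) are recomputed from the weighed amounts for 1836 t of glass in full float precision as written in the question or the answer.
Loss on ignition, line by line:
  CaMg(CO3)2: 380.5 × 0.4782 = 182.0 t
  Li2CO3: 228.1 × 0.5912 = 134.9 t
  H3BO3: 1075 × 0.4350 = 467.6 t
  TiO2: 344.9 × 0.01020 = 3.518 t
  SrCO3: 434.8 × 0.2977 = 129.4 t
  Calcium borate ore: 432.3 × 0.3292 = 142.3 t
Total LOI = 1060 t
Glass = batch − LOI = 2896 − 1060 = 1836 t

LOI loss = 1060 t; glass = 1836 t; yield = 63.40%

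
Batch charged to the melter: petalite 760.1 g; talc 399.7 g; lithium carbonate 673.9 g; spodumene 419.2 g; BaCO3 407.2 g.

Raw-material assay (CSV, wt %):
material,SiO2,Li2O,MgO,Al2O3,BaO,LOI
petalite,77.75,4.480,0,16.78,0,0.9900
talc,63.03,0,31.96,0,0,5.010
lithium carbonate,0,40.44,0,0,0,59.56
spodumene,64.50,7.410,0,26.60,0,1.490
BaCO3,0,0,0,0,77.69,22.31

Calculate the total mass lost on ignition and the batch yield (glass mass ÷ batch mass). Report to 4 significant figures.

LOI loss = 526.0 g; glass = 2134 g; yield = 80.23%

The working math maintains full precision from start to finish. Values along the way are displayed with 4-significant-figure rounding across the worked steps. Every reported number includes exactly one rounding. The derived quantities are re-derived in exact precision (glass mass, ignition loss, yield, totals, five oxide percentages) from the batch weights for 2134 g of glass as they appear in question or answer.
Each material's LOI contribution:
  petalite: 760.1 × 0.009900 = 7.525 g
  talc: 399.7 × 0.05010 = 20.02 g
  lithium carbonate: 673.9 × 0.5956 = 401.4 g
  spodumene: 419.2 × 0.01490 = 6.246 g
  BaCO3: 407.2 × 0.2231 = 90.85 g
Total LOI = 526.0 g
Glass = batch − LOI = 2660 − 526.0 = 2134 g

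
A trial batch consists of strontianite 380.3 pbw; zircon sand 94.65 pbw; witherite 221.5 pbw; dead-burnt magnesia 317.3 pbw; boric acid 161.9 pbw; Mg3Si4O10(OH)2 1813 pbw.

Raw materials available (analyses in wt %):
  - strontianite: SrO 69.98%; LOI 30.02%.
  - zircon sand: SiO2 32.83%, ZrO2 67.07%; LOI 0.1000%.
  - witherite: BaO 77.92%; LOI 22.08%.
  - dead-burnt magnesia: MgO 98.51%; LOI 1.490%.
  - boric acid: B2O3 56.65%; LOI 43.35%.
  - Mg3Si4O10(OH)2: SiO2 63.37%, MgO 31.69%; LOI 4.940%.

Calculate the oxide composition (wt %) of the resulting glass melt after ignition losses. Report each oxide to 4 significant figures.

Glass mass = 2661 pbw (batch 2989 − LOI 327.6).
Composition: SiO2 44.34%, SrO 10.00%, ZrO2 2.386%, BaO 6.486%, MgO 33.34%, B2O3 3.447%

Working values appear (rounded to four significant figures) between the steps; the working math holds full precision at all times — every reported number takes just one rounding. All derived quantities are carried from the batch weights per 2661 pbw of glass in full float precision (glass mass, totals, six oxide percentages, the yield, LOI) as quoted within question or answer.
What the batch supplies per oxide:
  SiO2: 94.65·0.3283 + 1813·0.6337 = 1180 pbw
  SrO: 380.3·0.6998 = 266.1 pbw
  ZrO2: 94.65·0.6707 = 63.48 pbw
  BaO: 221.5·0.7792 = 172.6 pbw
  MgO: 317.3·0.9851 + 1813·0.3169 = 887.1 pbw
  B2O3: 161.9·0.5665 = 91.72 pbw
LOI: 380.3·0.3002 + 94.65·0.001000 + 221.5·0.2208 + 317.3·0.01490 + 161.9·0.4335 + 1813·0.04940 = 327.6 pbw
Resulting glass, batch − LOI: 2989 − 327.6 = 2661 pbw (matching Σ of the oxides)
wt % = oxide mass / glass mass × 100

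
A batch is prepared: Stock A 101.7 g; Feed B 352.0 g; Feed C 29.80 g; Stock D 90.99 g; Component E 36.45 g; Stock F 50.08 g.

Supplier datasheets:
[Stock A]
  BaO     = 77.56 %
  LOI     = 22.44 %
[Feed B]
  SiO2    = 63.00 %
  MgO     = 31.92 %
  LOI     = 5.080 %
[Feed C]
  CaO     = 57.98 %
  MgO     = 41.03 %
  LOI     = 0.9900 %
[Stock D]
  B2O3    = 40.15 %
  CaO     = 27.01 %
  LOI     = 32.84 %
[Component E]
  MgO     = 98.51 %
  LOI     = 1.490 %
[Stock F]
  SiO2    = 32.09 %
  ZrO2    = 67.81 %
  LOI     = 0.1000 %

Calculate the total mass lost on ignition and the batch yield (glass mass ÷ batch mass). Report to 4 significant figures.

LOI loss = 71.47 g; glass = 589.5 g; yield = 89.19%

Every computation maintains full float precision from first step to last; the intermediate values appear (rounded to 4 significant figures) as written; exactly one rounding lands on every reported value; the derived quantities are recomputed starting from the weights for 589.5 g of glass at full float precision (ignition loss, the six compositions, glass mass, the totals, yield) precisely as stated by the problem or the answer.
Material-by-material LOI:
  Stock A: 101.7 × 0.2244 = 22.82 g
  Feed B: 352.0 × 0.05080 = 17.88 g
  Feed C: 29.80 × 0.009900 = 0.2950 g
  Stock D: 90.99 × 0.3284 = 29.88 g
  Component E: 36.45 × 0.01490 = 0.5431 g
  Stock F: 50.08 × 0.001000 = 0.05008 g
Total LOI = 71.47 g
Glass = batch − LOI = 661.0 − 71.47 = 589.5 g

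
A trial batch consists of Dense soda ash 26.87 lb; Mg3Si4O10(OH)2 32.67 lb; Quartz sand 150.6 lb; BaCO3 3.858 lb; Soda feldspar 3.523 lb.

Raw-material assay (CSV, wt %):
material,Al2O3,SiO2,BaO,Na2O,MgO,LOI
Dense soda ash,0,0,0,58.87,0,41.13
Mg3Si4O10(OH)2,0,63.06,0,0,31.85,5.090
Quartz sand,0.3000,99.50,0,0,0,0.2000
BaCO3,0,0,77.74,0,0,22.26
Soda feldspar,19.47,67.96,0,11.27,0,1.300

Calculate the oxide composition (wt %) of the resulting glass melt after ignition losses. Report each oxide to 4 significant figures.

Glass mass = 203.6 lb (batch 217.5 − LOI 13.92).
Composition: Al2O3 0.5588%, SiO2 84.89%, BaO 1.473%, Na2O 7.964%, MgO 5.111%

All internal work runs at exact precision from first step to last — mid-chain values are shown rounded to four significant digits alongside each step. Each reported number sees exactly one rounding. All derived quantities are rebuilt in full precision (the five compositions, the yield, net glass mass, LOI, totals) from the weighed amounts per 203.6 lb of glass as they appear in question or answer.
Per-oxide mass from batch:
  Al2O3: 150.6·0.003000 + 3.523·0.1947 = 1.138 lb
  SiO2: 32.67·0.6306 + 150.6·0.9950 + 3.523·0.6796 = 172.8 lb
  BaO: 3.858·0.7774 = 2.999 lb
  Na2O: 26.87·0.5887 + 3.523·0.1127 = 16.22 lb
  MgO: 32.67·0.3185 = 10.41 lb
LOI: 26.87·0.4113 + 32.67·0.05090 + 150.6·0.002000 + 3.858·0.2226 + 3.523·0.01300 = 13.92 lb
batch − LOI leaves glass = 217.5 − 13.92 = 203.6 lb (consistent with Σ oxide mass)
wt % = oxide mass / glass mass × 100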